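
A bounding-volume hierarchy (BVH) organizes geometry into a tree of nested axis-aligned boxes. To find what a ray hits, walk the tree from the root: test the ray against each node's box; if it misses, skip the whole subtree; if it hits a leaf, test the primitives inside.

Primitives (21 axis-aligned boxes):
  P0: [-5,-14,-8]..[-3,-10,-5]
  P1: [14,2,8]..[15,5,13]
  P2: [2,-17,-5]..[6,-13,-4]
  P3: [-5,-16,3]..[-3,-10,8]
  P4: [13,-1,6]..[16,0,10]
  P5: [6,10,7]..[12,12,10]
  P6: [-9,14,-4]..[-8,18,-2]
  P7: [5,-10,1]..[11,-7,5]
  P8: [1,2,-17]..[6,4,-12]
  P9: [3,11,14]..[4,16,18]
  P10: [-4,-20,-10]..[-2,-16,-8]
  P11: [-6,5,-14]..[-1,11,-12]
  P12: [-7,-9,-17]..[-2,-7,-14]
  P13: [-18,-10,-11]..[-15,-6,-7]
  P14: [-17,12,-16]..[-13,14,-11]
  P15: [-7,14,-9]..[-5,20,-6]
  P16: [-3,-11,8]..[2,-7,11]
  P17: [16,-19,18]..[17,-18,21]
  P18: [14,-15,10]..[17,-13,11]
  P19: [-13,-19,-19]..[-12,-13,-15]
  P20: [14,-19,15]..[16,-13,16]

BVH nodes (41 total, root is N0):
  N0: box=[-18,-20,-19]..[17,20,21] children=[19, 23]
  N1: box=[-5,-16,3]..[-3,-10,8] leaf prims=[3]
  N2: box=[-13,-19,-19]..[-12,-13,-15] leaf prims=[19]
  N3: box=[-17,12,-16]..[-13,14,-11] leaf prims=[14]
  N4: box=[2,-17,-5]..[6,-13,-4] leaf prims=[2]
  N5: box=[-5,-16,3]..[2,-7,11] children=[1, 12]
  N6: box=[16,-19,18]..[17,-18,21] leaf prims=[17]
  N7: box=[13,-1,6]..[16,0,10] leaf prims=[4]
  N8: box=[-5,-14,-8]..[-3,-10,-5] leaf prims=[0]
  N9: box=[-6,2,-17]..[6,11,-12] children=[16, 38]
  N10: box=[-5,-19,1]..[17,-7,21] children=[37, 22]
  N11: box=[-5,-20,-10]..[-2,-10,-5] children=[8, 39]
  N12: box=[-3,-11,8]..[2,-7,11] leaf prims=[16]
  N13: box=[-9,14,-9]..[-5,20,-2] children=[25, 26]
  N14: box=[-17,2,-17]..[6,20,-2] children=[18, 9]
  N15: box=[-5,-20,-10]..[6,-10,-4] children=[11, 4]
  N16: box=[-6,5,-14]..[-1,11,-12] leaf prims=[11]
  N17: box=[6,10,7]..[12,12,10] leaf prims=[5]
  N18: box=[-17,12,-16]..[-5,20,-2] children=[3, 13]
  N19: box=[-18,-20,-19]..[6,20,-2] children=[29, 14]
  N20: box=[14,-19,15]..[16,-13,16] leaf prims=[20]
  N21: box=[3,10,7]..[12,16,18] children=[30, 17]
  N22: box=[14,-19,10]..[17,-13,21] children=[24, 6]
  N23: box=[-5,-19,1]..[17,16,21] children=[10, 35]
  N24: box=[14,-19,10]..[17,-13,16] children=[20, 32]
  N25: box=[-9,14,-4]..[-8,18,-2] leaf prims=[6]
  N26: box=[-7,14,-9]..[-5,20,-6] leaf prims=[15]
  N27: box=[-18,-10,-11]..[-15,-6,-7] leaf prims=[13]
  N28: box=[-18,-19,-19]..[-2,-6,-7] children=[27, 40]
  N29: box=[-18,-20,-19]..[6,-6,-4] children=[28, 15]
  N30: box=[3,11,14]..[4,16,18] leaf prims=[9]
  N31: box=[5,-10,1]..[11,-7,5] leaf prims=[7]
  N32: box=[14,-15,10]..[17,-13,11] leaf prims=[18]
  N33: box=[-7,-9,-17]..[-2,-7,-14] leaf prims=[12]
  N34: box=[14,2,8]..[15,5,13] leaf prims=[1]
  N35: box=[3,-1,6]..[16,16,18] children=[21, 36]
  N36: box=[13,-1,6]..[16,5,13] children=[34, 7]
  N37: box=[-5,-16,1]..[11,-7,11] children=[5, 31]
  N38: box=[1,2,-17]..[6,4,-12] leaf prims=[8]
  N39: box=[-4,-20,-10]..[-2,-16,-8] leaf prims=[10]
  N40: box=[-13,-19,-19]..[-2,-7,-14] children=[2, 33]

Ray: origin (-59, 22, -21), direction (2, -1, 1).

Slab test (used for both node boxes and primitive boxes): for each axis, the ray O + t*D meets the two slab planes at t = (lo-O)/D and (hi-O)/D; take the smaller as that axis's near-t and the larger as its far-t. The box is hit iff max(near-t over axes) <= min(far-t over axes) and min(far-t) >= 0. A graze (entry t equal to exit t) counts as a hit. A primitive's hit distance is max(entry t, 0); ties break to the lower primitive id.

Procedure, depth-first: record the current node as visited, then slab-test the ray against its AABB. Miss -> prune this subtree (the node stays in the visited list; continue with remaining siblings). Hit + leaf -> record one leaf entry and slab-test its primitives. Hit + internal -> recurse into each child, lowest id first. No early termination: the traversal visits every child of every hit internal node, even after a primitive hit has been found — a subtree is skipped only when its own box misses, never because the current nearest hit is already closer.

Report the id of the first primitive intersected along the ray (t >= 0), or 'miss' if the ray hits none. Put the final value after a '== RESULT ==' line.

Walk:
N0 x:[41/2,38] y:[2,42] z:[2,42] -> hit [41/2,38], descend [19, 23]
  N19 x:[41/2,65/2] y:[2,42] z:[2,19] -> miss, prune
  N23 x:[27,38] y:[6,41] z:[22,42] -> hit [27,38], descend [10, 35]
    N10 x:[27,38] y:[29,41] z:[22,42] -> hit [29,38], descend [22, 37]
      N22 x:[73/2,38] y:[35,41] z:[31,42] -> hit [73/2,38], descend [6, 24]
        N6 x:[75/2,38] y:[40,41] z:[39,42] -> miss, prune
        N24 x:[73/2,38] y:[35,41] z:[31,37] -> hit [73/2,37], descend [20, 32]
          N20 x:[73/2,75/2] y:[35,41] z:[36,37] -> hit [73/2,37] leaf, test {P20@t=73/2}
          N32 x:[73/2,38] y:[35,37] z:[31,32] -> miss, prune
      N37 x:[27,35] y:[29,38] z:[22,32] -> hit [29,32], descend [5, 31]
        N5 x:[27,61/2] y:[29,38] z:[24,32] -> hit [29,61/2], descend [1, 12]
          N1 x:[27,28] y:[32,38] z:[24,29] -> miss, prune
          N12 x:[28,61/2] y:[29,33] z:[29,32] -> hit [29,61/2] leaf, test {P16@t=29}
        N31 x:[32,35] y:[29,32] z:[22,26] -> miss, prune
    N35 x:[31,75/2] y:[6,23] z:[27,39] -> miss, prune

15 AABB tests over nodes [0, 19, 23, 10, 22, 6, 24, 20, 32, 37, 5, 1, 12, 31, 35]; 2 leaves entered; closest P16.

== RESULT ==
16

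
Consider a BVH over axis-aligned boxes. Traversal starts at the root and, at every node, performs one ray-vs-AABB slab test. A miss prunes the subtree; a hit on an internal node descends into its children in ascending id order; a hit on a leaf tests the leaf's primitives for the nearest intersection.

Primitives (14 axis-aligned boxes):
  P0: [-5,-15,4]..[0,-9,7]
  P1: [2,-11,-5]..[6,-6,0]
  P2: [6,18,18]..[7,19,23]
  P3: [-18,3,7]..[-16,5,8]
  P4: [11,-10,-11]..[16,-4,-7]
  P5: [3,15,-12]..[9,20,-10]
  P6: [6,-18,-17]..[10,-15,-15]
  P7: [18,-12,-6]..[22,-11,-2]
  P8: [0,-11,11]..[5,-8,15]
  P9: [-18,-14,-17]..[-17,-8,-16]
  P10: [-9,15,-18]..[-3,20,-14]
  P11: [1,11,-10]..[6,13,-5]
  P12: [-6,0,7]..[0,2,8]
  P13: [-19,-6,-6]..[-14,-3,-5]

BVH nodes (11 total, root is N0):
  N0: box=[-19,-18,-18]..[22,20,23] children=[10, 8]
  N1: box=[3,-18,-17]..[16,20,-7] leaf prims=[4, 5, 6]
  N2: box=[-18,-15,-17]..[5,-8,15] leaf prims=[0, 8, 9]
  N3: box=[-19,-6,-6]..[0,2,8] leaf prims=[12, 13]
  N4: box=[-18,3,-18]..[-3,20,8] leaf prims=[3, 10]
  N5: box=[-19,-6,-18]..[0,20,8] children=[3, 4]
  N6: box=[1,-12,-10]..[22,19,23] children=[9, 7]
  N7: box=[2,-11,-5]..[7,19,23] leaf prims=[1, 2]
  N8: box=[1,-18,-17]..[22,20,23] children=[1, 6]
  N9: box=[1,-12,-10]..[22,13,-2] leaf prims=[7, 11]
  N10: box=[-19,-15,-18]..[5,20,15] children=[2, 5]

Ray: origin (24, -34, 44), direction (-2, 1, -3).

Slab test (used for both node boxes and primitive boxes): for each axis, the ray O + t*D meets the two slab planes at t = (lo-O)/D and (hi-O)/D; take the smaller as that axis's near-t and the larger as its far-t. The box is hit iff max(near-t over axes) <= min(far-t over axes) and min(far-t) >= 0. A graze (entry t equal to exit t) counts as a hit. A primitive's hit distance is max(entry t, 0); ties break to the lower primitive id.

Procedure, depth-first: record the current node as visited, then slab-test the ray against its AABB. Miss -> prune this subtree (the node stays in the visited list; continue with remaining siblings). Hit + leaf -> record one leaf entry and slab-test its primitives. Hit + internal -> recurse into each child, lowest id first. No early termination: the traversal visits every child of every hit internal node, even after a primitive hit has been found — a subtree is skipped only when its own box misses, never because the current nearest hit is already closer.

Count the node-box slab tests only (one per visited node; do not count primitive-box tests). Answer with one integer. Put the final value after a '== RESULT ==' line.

Traverse from the root:
N0 x:[1,43/2] y:[16,54] z:[7,62/3] -> hit [16,62/3], descend [8, 10]
  N8 x:[1,23/2] y:[16,54] z:[7,61/3] -> miss, prune
  N10 x:[19/2,43/2] y:[19,54] z:[29/3,62/3] -> hit [19,62/3], descend [2, 5]
    N2 x:[19/2,21] y:[19,26] z:[29/3,61/3] -> hit [19,61/3] leaf, test {P0(miss), P8(miss), P9(miss)}
    N5 x:[12,43/2] y:[28,54] z:[12,62/3] -> miss, prune

Visited [0, 8, 10, 2, 5]. Tests: 5 box, 1 leaf. Nearest: miss.

== RESULT ==
5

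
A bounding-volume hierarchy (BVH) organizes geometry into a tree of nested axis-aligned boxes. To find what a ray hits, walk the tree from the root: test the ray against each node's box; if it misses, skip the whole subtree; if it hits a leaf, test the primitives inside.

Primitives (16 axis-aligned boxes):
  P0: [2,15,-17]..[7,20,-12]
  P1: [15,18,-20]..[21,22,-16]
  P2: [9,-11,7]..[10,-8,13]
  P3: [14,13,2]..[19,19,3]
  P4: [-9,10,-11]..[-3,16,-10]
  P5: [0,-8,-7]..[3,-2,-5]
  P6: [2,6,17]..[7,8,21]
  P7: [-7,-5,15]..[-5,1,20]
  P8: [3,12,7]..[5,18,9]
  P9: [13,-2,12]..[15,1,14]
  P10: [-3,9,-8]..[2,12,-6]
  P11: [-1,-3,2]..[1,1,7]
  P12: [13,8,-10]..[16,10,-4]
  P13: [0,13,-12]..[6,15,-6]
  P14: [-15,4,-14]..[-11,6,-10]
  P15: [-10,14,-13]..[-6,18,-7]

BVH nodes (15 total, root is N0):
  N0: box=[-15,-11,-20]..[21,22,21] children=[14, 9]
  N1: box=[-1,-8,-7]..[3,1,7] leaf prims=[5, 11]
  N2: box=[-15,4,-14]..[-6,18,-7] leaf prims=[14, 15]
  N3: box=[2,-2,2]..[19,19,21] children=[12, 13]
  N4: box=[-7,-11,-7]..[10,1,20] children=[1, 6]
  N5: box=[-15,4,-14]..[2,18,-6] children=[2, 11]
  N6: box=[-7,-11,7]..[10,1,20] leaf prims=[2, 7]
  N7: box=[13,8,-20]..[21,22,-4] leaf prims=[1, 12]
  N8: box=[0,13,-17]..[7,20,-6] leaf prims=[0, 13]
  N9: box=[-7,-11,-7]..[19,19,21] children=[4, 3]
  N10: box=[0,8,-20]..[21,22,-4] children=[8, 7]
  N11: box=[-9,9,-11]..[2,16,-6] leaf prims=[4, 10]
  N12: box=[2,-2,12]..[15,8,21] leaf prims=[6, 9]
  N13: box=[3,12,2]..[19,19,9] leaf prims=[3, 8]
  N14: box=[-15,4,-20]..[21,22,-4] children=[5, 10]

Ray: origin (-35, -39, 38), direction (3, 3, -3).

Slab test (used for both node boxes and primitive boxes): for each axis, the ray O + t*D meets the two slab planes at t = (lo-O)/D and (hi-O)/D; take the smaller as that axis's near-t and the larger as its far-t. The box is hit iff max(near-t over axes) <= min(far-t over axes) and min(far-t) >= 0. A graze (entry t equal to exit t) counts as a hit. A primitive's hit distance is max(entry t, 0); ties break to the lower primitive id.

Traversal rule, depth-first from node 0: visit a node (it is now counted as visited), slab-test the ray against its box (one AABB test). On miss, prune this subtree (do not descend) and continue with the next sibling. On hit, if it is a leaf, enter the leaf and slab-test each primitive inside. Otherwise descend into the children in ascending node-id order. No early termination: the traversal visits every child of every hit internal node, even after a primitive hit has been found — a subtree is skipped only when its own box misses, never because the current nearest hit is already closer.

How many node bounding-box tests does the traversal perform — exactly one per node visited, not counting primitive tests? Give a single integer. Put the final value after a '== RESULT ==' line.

Traverse from the root:
N0 x:[20/3,56/3] y:[28/3,61/3] z:[17/3,58/3] -> hit [28/3,56/3], descend [9, 14]
  N9 x:[28/3,18] y:[28/3,58/3] z:[17/3,15] -> hit [28/3,15], descend [3, 4]
    N3 x:[37/3,18] y:[37/3,58/3] z:[17/3,12] -> miss, prune
    N4 x:[28/3,15] y:[28/3,40/3] z:[6,15] -> hit [28/3,40/3], descend [1, 6]
      N1 x:[34/3,38/3] y:[31/3,40/3] z:[31/3,15] -> hit [34/3,38/3] leaf, test {P5(miss), P11@t=12}
      N6 x:[28/3,15] y:[28/3,40/3] z:[6,31/3] -> hit [28/3,31/3] leaf, test {P2(miss), P7(miss)}
  N14 x:[20/3,56/3] y:[43/3,61/3] z:[14,58/3] -> hit [43/3,56/3], descend [5, 10]
    N5 x:[20/3,37/3] y:[43/3,19] z:[44/3,52/3] -> miss, prune
    N10 x:[35/3,56/3] y:[47/3,61/3] z:[14,58/3] -> hit [47/3,56/3], descend [7, 8]
      N7 x:[16,56/3] y:[47/3,61/3] z:[14,58/3] -> hit [16,56/3] leaf, test {P1(miss), P12@t=16}
      N8 x:[35/3,14] y:[52/3,59/3] z:[44/3,55/3] -> miss, prune

Summary -> nodes [0, 9, 3, 4, 1, 6, 14, 5, 10, 7, 8]; box-tests=11; leaf-entries=3; first=P11

== RESULT ==
11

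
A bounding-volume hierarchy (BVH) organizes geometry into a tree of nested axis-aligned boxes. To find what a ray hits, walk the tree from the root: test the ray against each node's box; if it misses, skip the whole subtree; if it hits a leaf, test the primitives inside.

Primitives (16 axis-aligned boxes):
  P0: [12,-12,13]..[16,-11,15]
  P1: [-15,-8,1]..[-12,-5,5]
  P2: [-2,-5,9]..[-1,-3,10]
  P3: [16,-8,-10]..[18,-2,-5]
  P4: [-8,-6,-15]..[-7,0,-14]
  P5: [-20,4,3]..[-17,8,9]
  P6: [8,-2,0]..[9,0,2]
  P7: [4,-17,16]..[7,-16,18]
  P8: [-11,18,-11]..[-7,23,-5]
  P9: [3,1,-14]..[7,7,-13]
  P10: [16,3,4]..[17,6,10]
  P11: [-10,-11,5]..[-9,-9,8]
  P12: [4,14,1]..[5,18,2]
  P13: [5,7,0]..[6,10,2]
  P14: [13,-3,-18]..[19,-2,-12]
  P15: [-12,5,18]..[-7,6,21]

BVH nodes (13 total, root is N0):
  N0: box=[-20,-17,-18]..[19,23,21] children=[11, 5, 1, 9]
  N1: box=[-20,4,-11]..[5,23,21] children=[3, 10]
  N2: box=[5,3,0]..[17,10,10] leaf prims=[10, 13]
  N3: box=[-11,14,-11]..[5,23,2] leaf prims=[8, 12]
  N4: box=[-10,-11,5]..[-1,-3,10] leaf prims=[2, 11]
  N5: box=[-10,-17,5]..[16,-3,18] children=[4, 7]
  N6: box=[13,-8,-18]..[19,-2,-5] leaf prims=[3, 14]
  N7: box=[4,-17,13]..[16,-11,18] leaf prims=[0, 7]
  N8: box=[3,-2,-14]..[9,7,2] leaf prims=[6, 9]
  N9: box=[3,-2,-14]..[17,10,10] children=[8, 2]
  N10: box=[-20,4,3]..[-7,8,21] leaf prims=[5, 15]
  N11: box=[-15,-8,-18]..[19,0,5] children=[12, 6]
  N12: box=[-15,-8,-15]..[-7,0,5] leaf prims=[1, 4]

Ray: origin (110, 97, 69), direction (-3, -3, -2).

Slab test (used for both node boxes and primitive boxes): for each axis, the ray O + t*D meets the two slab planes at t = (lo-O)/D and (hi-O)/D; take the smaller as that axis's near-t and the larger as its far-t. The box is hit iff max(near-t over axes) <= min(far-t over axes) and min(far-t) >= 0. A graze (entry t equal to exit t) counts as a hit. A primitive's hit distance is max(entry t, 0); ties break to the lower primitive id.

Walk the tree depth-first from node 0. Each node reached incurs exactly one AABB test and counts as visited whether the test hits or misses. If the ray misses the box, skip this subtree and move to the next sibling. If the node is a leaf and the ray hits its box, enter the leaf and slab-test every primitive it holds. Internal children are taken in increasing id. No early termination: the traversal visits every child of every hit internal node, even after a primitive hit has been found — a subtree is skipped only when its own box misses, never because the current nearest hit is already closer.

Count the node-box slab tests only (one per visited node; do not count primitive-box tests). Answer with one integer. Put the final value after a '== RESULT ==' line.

Traverse from the root:
N0 x:[91/3,130/3] y:[74/3,38] z:[24,87/2] -> hit [91/3,38], descend [1, 5, 9, 11]
  N1 x:[35,130/3] y:[74/3,31] z:[24,40] -> miss, prune
  N5 x:[94/3,40] y:[100/3,38] z:[51/2,32] -> miss, prune
  N9 x:[31,107/3] y:[29,33] z:[59/2,83/2] -> hit [31,33], descend [2, 8]
    N2 x:[31,35] y:[29,94/3] z:[59/2,69/2] -> hit [31,94/3] leaf, test {P10@t=31, P13(miss)}
    N8 x:[101/3,107/3] y:[30,33] z:[67/2,83/2] -> miss, prune
  N11 x:[91/3,125/3] y:[97/3,35] z:[32,87/2] -> hit [97/3,35], descend [6, 12]
    N6 x:[91/3,97/3] y:[33,35] z:[37,87/2] -> miss, prune
    N12 x:[39,125/3] y:[97/3,35] z:[32,42] -> miss, prune

Summary -> nodes [0, 1, 5, 9, 2, 8, 11, 6, 12]; box-tests=9; leaf-entries=1; first=P10

== RESULT ==
9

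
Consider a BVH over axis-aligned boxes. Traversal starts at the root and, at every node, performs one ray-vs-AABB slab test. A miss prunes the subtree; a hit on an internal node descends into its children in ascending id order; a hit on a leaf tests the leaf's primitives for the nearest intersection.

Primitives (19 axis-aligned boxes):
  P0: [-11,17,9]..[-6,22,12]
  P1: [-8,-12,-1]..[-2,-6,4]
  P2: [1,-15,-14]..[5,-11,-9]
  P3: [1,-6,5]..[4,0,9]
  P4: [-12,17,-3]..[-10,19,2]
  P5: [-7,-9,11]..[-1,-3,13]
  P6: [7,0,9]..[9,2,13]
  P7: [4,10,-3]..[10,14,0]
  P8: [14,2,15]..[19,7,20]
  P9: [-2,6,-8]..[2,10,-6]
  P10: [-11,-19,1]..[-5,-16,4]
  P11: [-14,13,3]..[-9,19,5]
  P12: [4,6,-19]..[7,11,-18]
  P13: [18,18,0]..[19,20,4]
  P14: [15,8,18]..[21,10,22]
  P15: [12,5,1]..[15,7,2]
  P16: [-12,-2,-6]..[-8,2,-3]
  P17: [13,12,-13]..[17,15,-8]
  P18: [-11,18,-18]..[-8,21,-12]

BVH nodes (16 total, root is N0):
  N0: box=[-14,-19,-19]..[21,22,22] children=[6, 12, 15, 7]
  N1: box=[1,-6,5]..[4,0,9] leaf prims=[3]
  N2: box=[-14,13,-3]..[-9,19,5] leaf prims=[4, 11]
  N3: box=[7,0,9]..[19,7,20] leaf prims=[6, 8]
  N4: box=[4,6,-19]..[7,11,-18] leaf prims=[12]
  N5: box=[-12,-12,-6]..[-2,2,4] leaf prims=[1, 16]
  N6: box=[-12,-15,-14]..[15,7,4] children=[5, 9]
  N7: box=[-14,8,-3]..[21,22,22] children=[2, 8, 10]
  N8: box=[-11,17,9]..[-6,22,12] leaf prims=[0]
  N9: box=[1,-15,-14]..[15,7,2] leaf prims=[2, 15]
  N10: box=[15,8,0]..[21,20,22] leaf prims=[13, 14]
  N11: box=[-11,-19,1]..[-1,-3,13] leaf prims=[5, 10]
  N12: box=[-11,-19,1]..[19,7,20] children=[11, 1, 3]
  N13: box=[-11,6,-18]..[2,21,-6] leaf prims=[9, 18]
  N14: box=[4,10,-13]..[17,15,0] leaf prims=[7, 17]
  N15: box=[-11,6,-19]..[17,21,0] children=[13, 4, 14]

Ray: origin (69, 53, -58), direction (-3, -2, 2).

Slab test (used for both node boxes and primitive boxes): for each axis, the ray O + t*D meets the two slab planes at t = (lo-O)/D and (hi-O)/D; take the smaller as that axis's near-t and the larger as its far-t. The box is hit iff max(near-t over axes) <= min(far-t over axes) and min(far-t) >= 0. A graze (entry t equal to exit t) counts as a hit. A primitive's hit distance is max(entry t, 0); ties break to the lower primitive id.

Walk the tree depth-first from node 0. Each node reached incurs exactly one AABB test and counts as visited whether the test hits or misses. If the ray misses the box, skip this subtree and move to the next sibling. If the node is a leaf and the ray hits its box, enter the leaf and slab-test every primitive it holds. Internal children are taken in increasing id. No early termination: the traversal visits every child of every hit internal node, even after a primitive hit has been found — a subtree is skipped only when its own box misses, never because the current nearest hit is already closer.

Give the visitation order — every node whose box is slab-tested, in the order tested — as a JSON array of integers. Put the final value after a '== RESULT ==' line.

Traverse from the root:
N0 x:[16,83/3] y:[31/2,36] z:[39/2,40] -> hit [39/2,83/3], descend [6, 7, 12, 15]
  N6 x:[18,27] y:[23,34] z:[22,31] -> hit [23,27], descend [5, 9]
    N5 x:[71/3,27] y:[51/2,65/2] z:[26,31] -> hit [26,27] leaf, test {P1(miss), P16@t=26}
    N9 x:[18,68/3] y:[23,34] z:[22,30] -> miss, prune
  N7 x:[16,83/3] y:[31/2,45/2] z:[55/2,40] -> miss, prune
  N12 x:[50/3,80/3] y:[23,36] z:[59/2,39] -> miss, prune
  N15 x:[52/3,80/3] y:[16,47/2] z:[39/2,29] -> hit [39/2,47/2], descend [4, 13, 14]
    N4 x:[62/3,65/3] y:[21,47/2] z:[39/2,20] -> miss, prune
    N13 x:[67/3,80/3] y:[16,47/2] z:[20,26] -> hit [67/3,47/2] leaf, test {P9(miss), P18(miss)}
    N14 x:[52/3,65/3] y:[19,43/2] z:[45/2,29] -> miss, prune

10 AABB tests over nodes [0, 6, 5, 9, 7, 12, 15, 4, 13, 14]; 2 leaves entered; closest P16.

== RESULT ==
[0, 6, 5, 9, 7, 12, 15, 4, 13, 14]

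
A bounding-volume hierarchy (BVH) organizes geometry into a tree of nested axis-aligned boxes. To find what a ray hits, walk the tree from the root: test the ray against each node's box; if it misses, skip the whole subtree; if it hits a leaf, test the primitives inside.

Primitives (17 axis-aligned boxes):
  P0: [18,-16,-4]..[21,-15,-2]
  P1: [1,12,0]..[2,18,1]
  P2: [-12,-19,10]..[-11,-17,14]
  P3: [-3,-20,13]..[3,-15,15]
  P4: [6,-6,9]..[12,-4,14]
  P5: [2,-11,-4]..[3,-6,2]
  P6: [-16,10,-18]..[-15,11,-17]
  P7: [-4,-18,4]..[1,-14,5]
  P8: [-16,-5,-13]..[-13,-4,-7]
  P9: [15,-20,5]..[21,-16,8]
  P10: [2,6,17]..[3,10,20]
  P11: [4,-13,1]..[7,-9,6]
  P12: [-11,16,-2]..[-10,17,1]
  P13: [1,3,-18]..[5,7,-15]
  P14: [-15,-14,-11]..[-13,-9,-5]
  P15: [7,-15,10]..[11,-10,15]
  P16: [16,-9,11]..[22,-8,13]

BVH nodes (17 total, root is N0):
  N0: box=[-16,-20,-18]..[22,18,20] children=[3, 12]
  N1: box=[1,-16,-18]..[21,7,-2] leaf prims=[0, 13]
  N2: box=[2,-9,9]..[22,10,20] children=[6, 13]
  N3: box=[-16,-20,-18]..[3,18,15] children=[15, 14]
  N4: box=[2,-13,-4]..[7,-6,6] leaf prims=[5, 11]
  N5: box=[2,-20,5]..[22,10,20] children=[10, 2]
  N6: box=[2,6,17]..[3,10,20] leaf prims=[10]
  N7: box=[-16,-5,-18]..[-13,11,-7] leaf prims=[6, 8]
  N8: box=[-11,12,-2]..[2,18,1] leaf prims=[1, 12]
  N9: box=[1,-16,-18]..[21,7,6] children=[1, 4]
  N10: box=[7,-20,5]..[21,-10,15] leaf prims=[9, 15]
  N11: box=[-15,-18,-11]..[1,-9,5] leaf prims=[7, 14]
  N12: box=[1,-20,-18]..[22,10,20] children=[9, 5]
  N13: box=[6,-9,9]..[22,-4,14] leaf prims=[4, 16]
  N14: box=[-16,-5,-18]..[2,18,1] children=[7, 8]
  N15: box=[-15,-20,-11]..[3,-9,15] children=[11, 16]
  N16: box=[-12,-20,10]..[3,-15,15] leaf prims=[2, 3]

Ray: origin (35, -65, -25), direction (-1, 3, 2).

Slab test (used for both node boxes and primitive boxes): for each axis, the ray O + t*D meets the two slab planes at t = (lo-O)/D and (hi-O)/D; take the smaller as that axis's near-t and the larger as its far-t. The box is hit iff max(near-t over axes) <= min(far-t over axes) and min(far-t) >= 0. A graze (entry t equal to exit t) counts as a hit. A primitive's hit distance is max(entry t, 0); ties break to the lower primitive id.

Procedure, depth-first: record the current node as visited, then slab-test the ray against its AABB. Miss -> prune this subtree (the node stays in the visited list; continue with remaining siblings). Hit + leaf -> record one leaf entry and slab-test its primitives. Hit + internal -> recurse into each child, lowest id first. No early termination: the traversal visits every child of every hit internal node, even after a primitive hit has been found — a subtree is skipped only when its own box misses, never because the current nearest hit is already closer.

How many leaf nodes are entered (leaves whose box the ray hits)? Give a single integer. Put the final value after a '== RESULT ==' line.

Trace the traversal:
N0 x:[13,51] y:[15,83/3] z:[7/2,45/2] -> hit [15,45/2], descend [3, 12]
  N3 x:[32,51] y:[15,83/3] z:[7/2,20] -> miss, prune
  N12 x:[13,34] y:[15,25] z:[7/2,45/2] -> hit [15,45/2], descend [5, 9]
    N5 x:[13,33] y:[15,25] z:[15,45/2] -> hit [15,45/2], descend [2, 10]
      N2 x:[13,33] y:[56/3,25] z:[17,45/2] -> hit [56/3,45/2], descend [6, 13]
        N6 x:[32,33] y:[71/3,25] z:[21,45/2] -> miss, prune
        N13 x:[13,29] y:[56/3,61/3] z:[17,39/2] -> hit [56/3,39/2] leaf, test {P4(miss), P16@t=56/3}
      N10 x:[14,28] y:[15,55/3] z:[15,20] -> hit [15,55/3] leaf, test {P9@t=15, P15(miss)}
    N9 x:[14,34] y:[49/3,24] z:[7/2,31/2] -> miss, prune

Summary -> nodes [0, 3, 12, 5, 2, 6, 13, 10, 9]; box-tests=9; leaf-entries=2; first=P9

== RESULT ==
2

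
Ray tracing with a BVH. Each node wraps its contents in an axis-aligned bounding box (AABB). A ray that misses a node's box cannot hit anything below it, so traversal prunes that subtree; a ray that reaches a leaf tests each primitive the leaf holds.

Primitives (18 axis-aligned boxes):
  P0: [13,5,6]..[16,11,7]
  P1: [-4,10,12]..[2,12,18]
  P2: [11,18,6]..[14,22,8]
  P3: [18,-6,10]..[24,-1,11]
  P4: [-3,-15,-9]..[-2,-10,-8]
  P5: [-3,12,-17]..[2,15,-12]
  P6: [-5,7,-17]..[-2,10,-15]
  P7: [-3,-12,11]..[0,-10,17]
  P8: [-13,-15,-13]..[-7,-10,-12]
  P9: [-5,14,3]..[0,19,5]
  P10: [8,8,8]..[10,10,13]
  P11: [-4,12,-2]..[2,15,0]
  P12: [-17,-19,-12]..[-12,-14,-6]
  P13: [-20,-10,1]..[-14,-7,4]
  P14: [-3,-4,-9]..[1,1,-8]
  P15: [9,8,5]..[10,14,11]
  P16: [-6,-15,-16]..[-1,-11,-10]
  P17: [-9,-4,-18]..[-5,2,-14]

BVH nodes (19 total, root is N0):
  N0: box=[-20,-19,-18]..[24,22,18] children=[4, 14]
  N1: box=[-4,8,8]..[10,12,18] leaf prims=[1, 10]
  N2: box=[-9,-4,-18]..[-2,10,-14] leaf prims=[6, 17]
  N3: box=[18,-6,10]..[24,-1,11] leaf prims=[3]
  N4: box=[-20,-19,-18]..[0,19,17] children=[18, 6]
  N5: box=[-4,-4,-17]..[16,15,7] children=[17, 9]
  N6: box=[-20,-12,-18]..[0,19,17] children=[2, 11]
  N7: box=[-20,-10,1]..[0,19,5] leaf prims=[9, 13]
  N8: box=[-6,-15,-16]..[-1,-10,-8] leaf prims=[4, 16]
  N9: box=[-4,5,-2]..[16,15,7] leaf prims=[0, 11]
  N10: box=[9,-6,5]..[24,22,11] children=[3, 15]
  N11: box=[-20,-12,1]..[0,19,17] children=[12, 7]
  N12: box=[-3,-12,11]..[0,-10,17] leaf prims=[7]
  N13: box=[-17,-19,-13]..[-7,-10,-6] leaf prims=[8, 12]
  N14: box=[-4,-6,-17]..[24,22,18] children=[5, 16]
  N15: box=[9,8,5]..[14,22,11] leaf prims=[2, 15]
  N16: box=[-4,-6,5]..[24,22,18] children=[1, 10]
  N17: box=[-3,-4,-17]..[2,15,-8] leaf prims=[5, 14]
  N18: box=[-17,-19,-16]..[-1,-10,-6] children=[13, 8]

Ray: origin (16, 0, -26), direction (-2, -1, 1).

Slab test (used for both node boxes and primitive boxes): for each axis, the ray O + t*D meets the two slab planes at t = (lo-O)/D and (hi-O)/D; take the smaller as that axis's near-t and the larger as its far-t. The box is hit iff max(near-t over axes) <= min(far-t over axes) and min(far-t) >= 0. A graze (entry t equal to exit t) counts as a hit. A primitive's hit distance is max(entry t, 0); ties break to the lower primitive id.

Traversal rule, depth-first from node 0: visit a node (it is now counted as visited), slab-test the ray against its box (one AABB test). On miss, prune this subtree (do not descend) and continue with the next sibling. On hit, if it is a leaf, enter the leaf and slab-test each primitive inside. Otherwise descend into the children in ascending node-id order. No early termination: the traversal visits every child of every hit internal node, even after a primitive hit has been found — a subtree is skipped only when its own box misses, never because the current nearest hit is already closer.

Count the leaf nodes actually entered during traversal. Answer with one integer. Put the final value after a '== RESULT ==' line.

Walk:
N0 x:[-4,18] y:[-22,19] z:[8,44] -> hit [8,18], descend [4, 14]
  N4 x:[8,18] y:[-19,19] z:[8,43] -> hit [8,18], descend [6, 18]
    N6 x:[8,18] y:[-19,12] z:[8,43] -> hit [8,12], descend [2, 11]
      N2 x:[9,25/2] y:[-10,4] z:[8,12] -> miss, prune
      N11 x:[8,18] y:[-19,12] z:[27,43] -> miss, prune
    N18 x:[17/2,33/2] y:[10,19] z:[10,20] -> hit [10,33/2], descend [8, 13]
      N8 x:[17/2,11] y:[10,15] z:[10,18] -> hit [10,11] leaf, test {P4(miss), P16@t=11}
      N13 x:[23/2,33/2] y:[10,19] z:[13,20] -> hit [13,33/2] leaf, test {P8@t=13, P12@t=14}
  N14 x:[-4,10] y:[-22,6] z:[9,44] -> miss, prune

order=[0, 4, 6, 2, 11, 18, 8, 13, 14]  |boxes|=9  |leaves|=2  hit=P16

== RESULT ==
2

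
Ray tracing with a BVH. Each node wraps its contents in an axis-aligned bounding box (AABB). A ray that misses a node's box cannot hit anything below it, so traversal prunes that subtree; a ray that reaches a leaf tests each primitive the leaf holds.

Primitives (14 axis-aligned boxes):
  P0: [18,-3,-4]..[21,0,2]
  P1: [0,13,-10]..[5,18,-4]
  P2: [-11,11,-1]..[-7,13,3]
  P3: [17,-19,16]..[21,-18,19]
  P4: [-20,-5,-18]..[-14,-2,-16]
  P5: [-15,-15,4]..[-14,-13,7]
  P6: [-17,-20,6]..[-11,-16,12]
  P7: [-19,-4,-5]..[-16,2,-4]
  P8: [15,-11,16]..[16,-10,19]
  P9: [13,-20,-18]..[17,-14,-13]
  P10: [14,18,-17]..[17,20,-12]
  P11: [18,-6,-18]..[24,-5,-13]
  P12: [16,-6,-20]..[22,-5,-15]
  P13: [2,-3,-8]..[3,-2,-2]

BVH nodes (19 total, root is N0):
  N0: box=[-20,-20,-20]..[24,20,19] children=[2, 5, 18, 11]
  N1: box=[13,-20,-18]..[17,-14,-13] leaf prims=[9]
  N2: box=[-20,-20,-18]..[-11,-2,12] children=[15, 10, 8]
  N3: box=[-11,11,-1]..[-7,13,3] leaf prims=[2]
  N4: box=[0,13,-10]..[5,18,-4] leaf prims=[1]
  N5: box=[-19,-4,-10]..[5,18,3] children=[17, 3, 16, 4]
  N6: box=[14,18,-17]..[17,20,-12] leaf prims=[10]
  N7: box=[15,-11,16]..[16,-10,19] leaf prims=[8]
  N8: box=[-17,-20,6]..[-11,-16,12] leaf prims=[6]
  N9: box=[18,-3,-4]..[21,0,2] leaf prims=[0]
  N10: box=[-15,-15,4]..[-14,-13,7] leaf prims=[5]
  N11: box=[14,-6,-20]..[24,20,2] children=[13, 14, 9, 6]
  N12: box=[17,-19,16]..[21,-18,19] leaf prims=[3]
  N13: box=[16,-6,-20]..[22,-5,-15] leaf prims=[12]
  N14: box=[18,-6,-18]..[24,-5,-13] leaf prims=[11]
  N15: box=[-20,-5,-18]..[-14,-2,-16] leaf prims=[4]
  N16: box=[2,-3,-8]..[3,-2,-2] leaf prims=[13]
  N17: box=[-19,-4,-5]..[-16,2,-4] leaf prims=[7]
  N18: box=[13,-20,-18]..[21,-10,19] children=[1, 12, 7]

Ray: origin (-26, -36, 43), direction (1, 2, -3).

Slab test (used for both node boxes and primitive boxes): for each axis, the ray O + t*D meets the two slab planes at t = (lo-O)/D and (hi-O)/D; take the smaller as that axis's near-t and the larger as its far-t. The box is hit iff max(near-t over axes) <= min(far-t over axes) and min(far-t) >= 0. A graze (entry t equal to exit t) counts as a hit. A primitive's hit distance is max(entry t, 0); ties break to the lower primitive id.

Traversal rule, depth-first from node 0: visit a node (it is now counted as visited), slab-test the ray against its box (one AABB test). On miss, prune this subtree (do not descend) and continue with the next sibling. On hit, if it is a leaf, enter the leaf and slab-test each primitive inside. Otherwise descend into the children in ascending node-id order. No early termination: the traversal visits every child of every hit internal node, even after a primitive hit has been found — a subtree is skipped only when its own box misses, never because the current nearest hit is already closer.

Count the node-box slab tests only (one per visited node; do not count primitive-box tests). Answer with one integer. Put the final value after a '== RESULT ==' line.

Walk:
N0 x:[6,50] y:[8,28] z:[8,21] -> hit [8,21], descend [2, 5, 11, 18]
  N2 x:[6,15] y:[8,17] z:[31/3,61/3] -> hit [31/3,15], descend [8, 10, 15]
    N8 x:[9,15] y:[8,10] z:[31/3,37/3] -> miss, prune
    N10 x:[11,12] y:[21/2,23/2] z:[12,13] -> miss, prune
    N15 x:[6,12] y:[31/2,17] z:[59/3,61/3] -> miss, prune
  N5 x:[7,31] y:[16,27] z:[40/3,53/3] -> hit [16,53/3], descend [3, 4, 16, 17]
    N3 x:[15,19] y:[47/2,49/2] z:[40/3,44/3] -> miss, prune
    N4 x:[26,31] y:[49/2,27] z:[47/3,53/3] -> miss, prune
    N16 x:[28,29] y:[33/2,17] z:[15,17] -> miss, prune
    N17 x:[7,10] y:[16,19] z:[47/3,16] -> miss, prune
  N11 x:[40,50] y:[15,28] z:[41/3,21] -> miss, prune
  N18 x:[39,47] y:[8,13] z:[8,61/3] -> miss, prune

Visited [0, 2, 8, 10, 15, 5, 3, 4, 16, 17, 11, 18]. Tests: 12 box, 0 leaf. Nearest: miss.

== RESULT ==
12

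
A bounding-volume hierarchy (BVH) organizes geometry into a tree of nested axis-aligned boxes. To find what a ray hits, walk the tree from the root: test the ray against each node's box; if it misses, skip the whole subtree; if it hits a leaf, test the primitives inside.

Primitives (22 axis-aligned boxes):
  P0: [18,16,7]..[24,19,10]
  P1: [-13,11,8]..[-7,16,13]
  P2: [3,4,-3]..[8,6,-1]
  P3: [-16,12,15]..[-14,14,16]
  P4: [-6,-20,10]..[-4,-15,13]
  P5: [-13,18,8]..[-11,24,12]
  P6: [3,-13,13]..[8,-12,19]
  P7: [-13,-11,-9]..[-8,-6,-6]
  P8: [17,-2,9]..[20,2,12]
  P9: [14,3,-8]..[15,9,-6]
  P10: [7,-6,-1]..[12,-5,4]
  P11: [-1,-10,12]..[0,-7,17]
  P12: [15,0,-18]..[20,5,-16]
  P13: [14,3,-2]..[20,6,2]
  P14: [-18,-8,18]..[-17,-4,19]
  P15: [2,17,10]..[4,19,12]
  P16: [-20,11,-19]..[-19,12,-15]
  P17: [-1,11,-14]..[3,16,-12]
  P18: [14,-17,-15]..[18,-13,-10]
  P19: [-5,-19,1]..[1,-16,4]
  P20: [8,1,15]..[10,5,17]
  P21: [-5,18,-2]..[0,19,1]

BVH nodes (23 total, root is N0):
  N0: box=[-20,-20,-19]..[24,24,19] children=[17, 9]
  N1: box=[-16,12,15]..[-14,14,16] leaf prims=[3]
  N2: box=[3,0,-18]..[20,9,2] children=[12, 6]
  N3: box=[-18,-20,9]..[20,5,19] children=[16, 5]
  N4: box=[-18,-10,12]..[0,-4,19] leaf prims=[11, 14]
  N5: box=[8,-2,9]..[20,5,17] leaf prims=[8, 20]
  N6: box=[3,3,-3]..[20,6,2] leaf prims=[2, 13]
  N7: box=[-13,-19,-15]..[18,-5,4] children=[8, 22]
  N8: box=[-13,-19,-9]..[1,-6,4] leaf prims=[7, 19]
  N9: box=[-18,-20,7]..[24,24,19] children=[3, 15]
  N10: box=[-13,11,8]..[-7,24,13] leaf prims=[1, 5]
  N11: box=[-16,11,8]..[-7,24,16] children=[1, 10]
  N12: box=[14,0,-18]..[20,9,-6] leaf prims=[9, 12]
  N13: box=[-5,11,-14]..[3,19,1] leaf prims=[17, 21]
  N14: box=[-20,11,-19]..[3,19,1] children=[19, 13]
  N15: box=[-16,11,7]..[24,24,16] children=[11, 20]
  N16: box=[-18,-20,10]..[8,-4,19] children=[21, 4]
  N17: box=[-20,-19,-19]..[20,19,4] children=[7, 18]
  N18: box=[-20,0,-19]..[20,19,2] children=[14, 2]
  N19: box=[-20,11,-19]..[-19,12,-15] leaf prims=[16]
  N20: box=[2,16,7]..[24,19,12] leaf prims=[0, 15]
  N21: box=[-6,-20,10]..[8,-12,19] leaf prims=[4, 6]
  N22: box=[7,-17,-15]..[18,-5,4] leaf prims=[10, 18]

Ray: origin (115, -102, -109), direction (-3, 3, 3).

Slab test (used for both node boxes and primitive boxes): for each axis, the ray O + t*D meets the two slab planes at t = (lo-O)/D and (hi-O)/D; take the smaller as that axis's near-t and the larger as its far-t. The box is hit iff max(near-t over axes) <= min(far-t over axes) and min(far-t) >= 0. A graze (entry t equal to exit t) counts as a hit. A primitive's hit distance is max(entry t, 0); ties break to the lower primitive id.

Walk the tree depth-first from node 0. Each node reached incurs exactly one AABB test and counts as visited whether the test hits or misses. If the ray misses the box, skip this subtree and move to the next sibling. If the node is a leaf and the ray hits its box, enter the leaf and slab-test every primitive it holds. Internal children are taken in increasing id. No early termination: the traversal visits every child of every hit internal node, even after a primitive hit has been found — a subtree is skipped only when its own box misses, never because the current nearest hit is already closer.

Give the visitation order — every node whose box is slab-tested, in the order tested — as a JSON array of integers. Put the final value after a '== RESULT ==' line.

Walk:
N0 x:[91/3,45] y:[82/3,42] z:[30,128/3] -> hit [91/3,42], descend [9, 17]
  N9 x:[91/3,133/3] y:[82/3,42] z:[116/3,128/3] -> hit [116/3,42], descend [3, 15]
    N3 x:[95/3,133/3] y:[82/3,107/3] z:[118/3,128/3] -> miss, prune
    N15 x:[91/3,131/3] y:[113/3,42] z:[116/3,125/3] -> hit [116/3,125/3], descend [11, 20]
      N11 x:[122/3,131/3] y:[113/3,42] z:[39,125/3] -> hit [122/3,125/3], descend [1, 10]
        N1 x:[43,131/3] y:[38,116/3] z:[124/3,125/3] -> miss, prune
        N10 x:[122/3,128/3] y:[113/3,42] z:[39,122/3] -> hit [122/3,122/3] leaf, test {P1(miss), P5(miss)}
      N20 x:[91/3,113/3] y:[118/3,121/3] z:[116/3,121/3] -> miss, prune
  N17 x:[95/3,45] y:[83/3,121/3] z:[30,113/3] -> hit [95/3,113/3], descend [7, 18]
    N7 x:[97/3,128/3] y:[83/3,97/3] z:[94/3,113/3] -> hit [97/3,97/3], descend [8, 22]
      N8 x:[38,128/3] y:[83/3,32] z:[100/3,113/3] -> miss, prune
      N22 x:[97/3,36] y:[85/3,97/3] z:[94/3,113/3] -> hit [97/3,97/3] leaf, test {P10(miss), P18(miss)}
    N18 x:[95/3,45] y:[34,121/3] z:[30,37] -> hit [34,37], descend [2, 14]
      N2 x:[95/3,112/3] y:[34,37] z:[91/3,37] -> hit [34,37], descend [6, 12]
        N6 x:[95/3,112/3] y:[35,36] z:[106/3,37] -> hit [106/3,36] leaf, test {P2@t=107/3, P13(miss)}
        N12 x:[95/3,101/3] y:[34,37] z:[91/3,103/3] -> miss, prune
      N14 x:[112/3,45] y:[113/3,121/3] z:[30,110/3] -> miss, prune

order=[0, 9, 3, 15, 11, 1, 10, 20, 17, 7, 8, 22, 18, 2, 6, 12, 14]  |boxes|=17  |leaves|=3  hit=P2

== RESULT ==
[0, 9, 3, 15, 11, 1, 10, 20, 17, 7, 8, 22, 18, 2, 6, 12, 14]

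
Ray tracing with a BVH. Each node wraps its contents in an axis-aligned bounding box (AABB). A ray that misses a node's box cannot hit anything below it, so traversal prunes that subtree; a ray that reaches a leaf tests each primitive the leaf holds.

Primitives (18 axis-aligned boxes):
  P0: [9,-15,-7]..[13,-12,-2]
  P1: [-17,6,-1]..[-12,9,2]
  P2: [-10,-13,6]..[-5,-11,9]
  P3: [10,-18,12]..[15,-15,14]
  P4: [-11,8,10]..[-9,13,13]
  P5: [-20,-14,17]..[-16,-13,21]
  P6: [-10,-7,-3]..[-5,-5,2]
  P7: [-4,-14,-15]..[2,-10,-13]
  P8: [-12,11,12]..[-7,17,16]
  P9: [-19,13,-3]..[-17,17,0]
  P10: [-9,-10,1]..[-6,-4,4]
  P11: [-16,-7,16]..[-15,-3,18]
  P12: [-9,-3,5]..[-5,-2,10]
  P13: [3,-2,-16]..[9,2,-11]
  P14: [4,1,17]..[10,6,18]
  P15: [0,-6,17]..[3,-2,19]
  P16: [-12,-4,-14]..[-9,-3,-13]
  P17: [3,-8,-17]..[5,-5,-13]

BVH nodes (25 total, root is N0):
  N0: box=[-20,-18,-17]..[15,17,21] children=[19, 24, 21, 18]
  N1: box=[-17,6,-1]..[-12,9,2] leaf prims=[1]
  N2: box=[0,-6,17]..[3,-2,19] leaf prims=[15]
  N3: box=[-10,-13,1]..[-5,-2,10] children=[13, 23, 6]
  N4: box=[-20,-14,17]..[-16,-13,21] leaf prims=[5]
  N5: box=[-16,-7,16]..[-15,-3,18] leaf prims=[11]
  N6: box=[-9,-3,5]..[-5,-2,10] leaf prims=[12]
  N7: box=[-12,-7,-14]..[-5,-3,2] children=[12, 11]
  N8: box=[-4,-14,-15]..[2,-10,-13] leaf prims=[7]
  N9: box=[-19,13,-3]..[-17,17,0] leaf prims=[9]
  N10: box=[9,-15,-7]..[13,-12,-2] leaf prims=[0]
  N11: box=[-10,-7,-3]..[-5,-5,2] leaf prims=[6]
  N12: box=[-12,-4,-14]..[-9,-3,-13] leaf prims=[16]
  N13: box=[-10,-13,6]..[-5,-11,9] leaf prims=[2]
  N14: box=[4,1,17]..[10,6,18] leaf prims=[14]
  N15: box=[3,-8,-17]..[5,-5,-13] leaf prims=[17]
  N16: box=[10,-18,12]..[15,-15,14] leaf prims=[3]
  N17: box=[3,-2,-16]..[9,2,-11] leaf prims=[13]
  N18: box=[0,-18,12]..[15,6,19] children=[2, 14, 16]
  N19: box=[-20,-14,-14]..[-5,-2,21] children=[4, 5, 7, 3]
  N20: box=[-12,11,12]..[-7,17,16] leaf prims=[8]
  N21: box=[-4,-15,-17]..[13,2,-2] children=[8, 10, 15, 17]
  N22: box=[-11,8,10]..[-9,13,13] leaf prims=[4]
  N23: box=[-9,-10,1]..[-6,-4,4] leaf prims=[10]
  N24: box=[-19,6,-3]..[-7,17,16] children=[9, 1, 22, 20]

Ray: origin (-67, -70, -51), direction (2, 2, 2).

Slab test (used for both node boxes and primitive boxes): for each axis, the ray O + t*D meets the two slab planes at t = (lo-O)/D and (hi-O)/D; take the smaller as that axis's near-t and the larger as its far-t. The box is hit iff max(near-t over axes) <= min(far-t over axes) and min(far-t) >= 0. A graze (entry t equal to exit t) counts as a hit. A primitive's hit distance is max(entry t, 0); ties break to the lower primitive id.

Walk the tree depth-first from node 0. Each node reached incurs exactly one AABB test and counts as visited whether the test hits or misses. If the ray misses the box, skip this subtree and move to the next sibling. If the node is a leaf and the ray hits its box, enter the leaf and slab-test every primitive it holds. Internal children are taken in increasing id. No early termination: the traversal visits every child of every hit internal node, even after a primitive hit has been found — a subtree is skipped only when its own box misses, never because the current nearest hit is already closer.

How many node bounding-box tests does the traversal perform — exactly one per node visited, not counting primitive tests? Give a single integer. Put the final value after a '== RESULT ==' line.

Trace the traversal:
N0 x:[47/2,41] y:[26,87/2] z:[17,36] -> hit [26,36], descend [18, 19, 21, 24]
  N18 x:[67/2,41] y:[26,38] z:[63/2,35] -> hit [67/2,35], descend [2, 14, 16]
    N2 x:[67/2,35] y:[32,34] z:[34,35] -> hit [34,34] leaf, test {P15@t=34}
    N14 x:[71/2,77/2] y:[71/2,38] z:[34,69/2] -> miss, prune
    N16 x:[77/2,41] y:[26,55/2] z:[63/2,65/2] -> miss, prune
  N19 x:[47/2,31] y:[28,34] z:[37/2,36] -> hit [28,31], descend [3, 4, 5, 7]
    N3 x:[57/2,31] y:[57/2,34] z:[26,61/2] -> hit [57/2,61/2], descend [6, 13, 23]
      N6 x:[29,31] y:[67/2,34] z:[28,61/2] -> miss, prune
      N13 x:[57/2,31] y:[57/2,59/2] z:[57/2,30] -> hit [57/2,59/2] leaf, test {P2@t=57/2}
      N23 x:[29,61/2] y:[30,33] z:[26,55/2] -> miss, prune
    N4 x:[47/2,51/2] y:[28,57/2] z:[34,36] -> miss, prune
    N5 x:[51/2,26] y:[63/2,67/2] z:[67/2,69/2] -> miss, prune
    N7 x:[55/2,31] y:[63/2,67/2] z:[37/2,53/2] -> miss, prune
  N21 x:[63/2,40] y:[55/2,36] z:[17,49/2] -> miss, prune
  N24 x:[24,30] y:[38,87/2] z:[24,67/2] -> miss, prune

order=[0, 18, 2, 14, 16, 19, 3, 6, 13, 23, 4, 5, 7, 21, 24]  |boxes|=15  |leaves|=2  hit=P2

== RESULT ==
15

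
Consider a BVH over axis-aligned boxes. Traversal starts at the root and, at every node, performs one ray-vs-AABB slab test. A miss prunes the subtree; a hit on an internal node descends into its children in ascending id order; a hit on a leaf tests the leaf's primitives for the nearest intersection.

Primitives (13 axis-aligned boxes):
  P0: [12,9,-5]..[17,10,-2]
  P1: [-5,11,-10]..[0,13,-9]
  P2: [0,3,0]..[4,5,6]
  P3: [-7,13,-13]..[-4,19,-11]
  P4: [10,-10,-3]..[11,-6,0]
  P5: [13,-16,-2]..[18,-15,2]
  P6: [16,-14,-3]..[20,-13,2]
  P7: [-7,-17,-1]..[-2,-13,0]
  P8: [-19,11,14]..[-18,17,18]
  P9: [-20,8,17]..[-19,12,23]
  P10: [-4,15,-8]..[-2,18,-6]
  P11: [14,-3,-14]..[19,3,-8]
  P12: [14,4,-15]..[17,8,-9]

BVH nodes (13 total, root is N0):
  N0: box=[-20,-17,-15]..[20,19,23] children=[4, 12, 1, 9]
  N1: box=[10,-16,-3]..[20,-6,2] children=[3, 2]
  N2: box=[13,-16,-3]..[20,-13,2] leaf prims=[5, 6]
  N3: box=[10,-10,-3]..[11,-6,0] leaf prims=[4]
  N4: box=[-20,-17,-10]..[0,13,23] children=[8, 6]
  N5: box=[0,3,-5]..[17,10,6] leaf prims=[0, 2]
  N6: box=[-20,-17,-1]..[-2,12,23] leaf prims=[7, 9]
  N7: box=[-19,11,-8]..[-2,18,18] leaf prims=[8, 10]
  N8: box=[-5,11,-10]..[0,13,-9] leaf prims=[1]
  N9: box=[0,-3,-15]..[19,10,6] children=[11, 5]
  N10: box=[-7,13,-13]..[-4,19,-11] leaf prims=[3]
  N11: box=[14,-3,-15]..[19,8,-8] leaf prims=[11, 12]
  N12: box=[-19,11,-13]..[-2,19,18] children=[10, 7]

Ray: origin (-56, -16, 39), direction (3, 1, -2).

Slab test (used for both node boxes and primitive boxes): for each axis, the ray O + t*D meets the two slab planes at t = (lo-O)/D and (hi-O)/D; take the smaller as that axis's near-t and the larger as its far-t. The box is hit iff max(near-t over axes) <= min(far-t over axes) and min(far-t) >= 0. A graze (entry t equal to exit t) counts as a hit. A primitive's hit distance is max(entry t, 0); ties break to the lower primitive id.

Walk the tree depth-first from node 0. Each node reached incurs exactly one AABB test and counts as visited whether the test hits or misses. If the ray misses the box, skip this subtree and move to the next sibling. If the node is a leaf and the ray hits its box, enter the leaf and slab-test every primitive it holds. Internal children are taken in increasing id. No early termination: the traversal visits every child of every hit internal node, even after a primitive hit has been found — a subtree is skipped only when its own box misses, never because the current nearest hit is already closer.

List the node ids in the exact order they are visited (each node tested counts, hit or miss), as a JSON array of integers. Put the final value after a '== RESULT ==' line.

Walk:
N0 x:[12,76/3] y:[-1,35] z:[8,27] -> hit [12,76/3], descend [1, 4, 9, 12]
  N1 x:[22,76/3] y:[0,10] z:[37/2,21] -> miss, prune
  N4 x:[12,56/3] y:[-1,29] z:[8,49/2] -> hit [12,56/3], descend [6, 8]
    N6 x:[12,18] y:[-1,28] z:[8,20] -> hit [12,18] leaf, test {P7(miss), P9(miss)}
    N8 x:[17,56/3] y:[27,29] z:[24,49/2] -> miss, prune
  N9 x:[56/3,25] y:[13,26] z:[33/2,27] -> hit [56/3,25], descend [5, 11]
    N5 x:[56/3,73/3] y:[19,26] z:[33/2,22] -> hit [19,22] leaf, test {P0(miss), P2@t=19}
    N11 x:[70/3,25] y:[13,24] z:[47/2,27] -> hit [47/2,24] leaf, test {P11(miss), P12@t=24}
  N12 x:[37/3,18] y:[27,35] z:[21/2,26] -> miss, prune

Visited [0, 1, 4, 6, 8, 9, 5, 11, 12]. Tests: 9 box, 3 leaf. Nearest: P2.

== RESULT ==
[0, 1, 4, 6, 8, 9, 5, 11, 12]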